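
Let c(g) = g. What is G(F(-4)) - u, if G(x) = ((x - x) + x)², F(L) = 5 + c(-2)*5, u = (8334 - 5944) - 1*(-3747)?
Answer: -6112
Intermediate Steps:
u = 6137 (u = 2390 + 3747 = 6137)
F(L) = -5 (F(L) = 5 - 2*5 = 5 - 10 = -5)
G(x) = x² (G(x) = (0 + x)² = x²)
G(F(-4)) - u = (-5)² - 1*6137 = 25 - 6137 = -6112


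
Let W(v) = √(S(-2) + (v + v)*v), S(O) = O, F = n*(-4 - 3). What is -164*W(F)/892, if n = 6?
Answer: -41*√3526/223 ≈ -10.917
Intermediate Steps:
F = -42 (F = 6*(-4 - 3) = 6*(-7) = -42)
W(v) = √(-2 + 2*v²) (W(v) = √(-2 + (v + v)*v) = √(-2 + (2*v)*v) = √(-2 + 2*v²))
-164*W(F)/892 = -164*√(-2 + 2*(-42)²)/892 = -164*√(-2 + 2*1764)/892 = -164*√(-2 + 3528)/892 = -164*√3526/892 = -41*√3526/223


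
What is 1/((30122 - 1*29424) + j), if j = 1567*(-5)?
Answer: -1/7137 ≈ -0.00014011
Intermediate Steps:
j = -7835
1/((30122 - 1*29424) + j) = 1/((30122 - 1*29424) - 7835) = 1/((30122 - 29424) - 7835) = 1/(698 - 7835) = 1/(-7137) = -1/7137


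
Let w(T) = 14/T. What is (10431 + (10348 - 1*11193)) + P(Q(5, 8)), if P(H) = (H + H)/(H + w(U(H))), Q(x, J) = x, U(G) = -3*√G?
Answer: 8907644/929 + 420*√5/929 ≈ 9589.4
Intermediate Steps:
P(H) = 2*H/(H - 14/(3*√H)) (P(H) = (H + H)/(H + 14/((-3*√H))) = (2*H)/(H + 14*(-1/(3*√H))) = (2*H)/(H - 14/(3*√H)) = 2*H/(H - 14/(3*√H)))
(10431 + (10348 - 1*11193)) + P(Q(5, 8)) = (10431 + (10348 - 1*11193)) + 6*5^(3/2)/(-14 + 3*5^(3/2)) = (10431 + (10348 - 11193)) + 6*(5*√5)/(-14 + 3*(5*√5)) = (10431 - 845) + 6*(5*√5)/(-14 + 15*√5) = 9586 + 30*√5/(-14 + 15*√5)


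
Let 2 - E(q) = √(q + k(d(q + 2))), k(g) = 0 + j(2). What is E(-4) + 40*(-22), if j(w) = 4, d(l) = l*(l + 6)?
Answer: -878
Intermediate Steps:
d(l) = l*(6 + l)
k(g) = 4 (k(g) = 0 + 4 = 4)
E(q) = 2 - √(4 + q) (E(q) = 2 - √(q + 4) = 2 - √(4 + q))
E(-4) + 40*(-22) = (2 - √(4 - 4)) + 40*(-22) = (2 - √0) - 880 = (2 - 1*0) - 880 = (2 + 0) - 880 = 2 - 880 = -878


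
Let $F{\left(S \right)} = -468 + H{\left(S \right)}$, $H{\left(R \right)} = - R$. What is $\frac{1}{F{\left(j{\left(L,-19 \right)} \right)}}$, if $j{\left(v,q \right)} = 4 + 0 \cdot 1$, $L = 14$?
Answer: $- \frac{1}{472} \approx -0.0021186$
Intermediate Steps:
$j{\left(v,q \right)} = 4$ ($j{\left(v,q \right)} = 4 + 0 = 4$)
$F{\left(S \right)} = -468 - S$
$\frac{1}{F{\left(j{\left(L,-19 \right)} \right)}} = \frac{1}{-468 - 4} = \frac{1}{-472} = - \frac{1}{472}$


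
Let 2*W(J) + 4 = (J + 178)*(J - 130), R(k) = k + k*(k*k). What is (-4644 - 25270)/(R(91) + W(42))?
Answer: -14957/371990 ≈ -0.040208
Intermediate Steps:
R(k) = k + k**3 (R(k) = k + k*k**2 = k + k**3)
W(J) = -2 + (-130 + J)*(178 + J)/2 (W(J) = -2 + ((J + 178)*(J - 130))/2 = -2 + ((178 + J)*(-130 + J))/2 = -2 + ((-130 + J)*(178 + J))/2 = -2 + (-130 + J)*(178 + J)/2)
(-4644 - 25270)/(R(91) + W(42)) = (-4644 - 25270)/((91 + 91**3) + (-11572 + (1/2)*42**2 + 24*42)) = -29914/((91 + 753571) + (-11572 + (1/2)*1764 + 1008)) = -29914/(753662 + (-11572 + 882 + 1008)) = -29914/(753662 - 9682) = -29914/743980 = -29914*1/743980 = -14957/371990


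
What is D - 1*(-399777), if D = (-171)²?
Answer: 429018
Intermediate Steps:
D = 29241
D - 1*(-399777) = 29241 - 1*(-399777) = 29241 + 399777 = 429018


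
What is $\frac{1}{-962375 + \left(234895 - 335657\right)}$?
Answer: $- \frac{1}{1063137} \approx -9.4061 \cdot 10^{-7}$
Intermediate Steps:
$\frac{1}{-962375 + \left(234895 - 335657\right)} = \frac{1}{-962375 - 100762} = \frac{1}{-1063137} = - \frac{1}{1063137}$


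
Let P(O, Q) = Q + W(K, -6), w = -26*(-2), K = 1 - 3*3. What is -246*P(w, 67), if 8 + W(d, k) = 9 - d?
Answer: -18696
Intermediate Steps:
K = -8 (K = 1 - 9 = -8)
w = 52
W(d, k) = 1 - d (W(d, k) = -8 + (9 - d) = 1 - d)
P(O, Q) = 9 + Q (P(O, Q) = Q + (1 - 1*(-8)) = Q + (1 + 8) = Q + 9 = 9 + Q)
-246*P(w, 67) = -246*(9 + 67) = -246*76 = -18696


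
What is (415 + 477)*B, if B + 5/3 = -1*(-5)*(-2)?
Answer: -31220/3 ≈ -10407.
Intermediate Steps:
B = -35/3 (B = -5/3 - 1*(-5)*(-2) = -5/3 + 5*(-2) = -5/3 - 10 = -35/3 ≈ -11.667)
(415 + 477)*B = (415 + 477)*(-35/3) = 892*(-35/3) = -31220/3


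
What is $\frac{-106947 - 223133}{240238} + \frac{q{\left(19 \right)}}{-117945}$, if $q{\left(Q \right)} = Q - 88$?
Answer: $- \frac{6485784863}{4722478485} \approx -1.3734$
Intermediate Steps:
$q{\left(Q \right)} = -88 + Q$
$\frac{-106947 - 223133}{240238} + \frac{q{\left(19 \right)}}{-117945} = \frac{-106947 - 223133}{240238} + \frac{-88 + 19}{-117945} = \left(-330080\right) \frac{1}{240238} - - \frac{23}{39315} = - \frac{165040}{120119} + \frac{23}{39315} = - \frac{6485784863}{4722478485}$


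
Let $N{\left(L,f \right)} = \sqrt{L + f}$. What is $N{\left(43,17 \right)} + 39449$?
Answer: $39449 + 2 \sqrt{15} \approx 39457.0$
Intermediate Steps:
$N{\left(43,17 \right)} + 39449 = \sqrt{43 + 17} + 39449 = \sqrt{60} + 39449 = 2 \sqrt{15} + 39449 = 39449 + 2 \sqrt{15}$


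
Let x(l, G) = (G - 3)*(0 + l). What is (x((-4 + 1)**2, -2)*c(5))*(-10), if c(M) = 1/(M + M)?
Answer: 45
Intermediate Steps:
c(M) = 1/(2*M)
x(l, G) = l*(-3 + G) (x(l, G) = (-3 + G)*l = l*(-3 + G))
(x((-4 + 1)**2, -2)*c(5))*(-10) = (((-4 + 1)**2*(-3 - 2))*((1/2)/5))*(-10) = (((-3)**2*(-5))*((1/2)*(1/5)))*(-10) = ((9*(-5))*(1/10))*(-10) = -45*1/10*(-10) = -9/2*(-10) = 45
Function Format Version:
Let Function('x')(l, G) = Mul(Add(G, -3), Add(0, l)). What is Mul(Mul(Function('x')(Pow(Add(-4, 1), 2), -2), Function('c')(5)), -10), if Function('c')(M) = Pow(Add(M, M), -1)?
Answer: 45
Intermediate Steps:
Function('c')(M) = Mul(Rational(1, 2), Pow(M, -1)) (Function('c')(M) = Pow(Mul(2, M), -1) = Mul(Rational(1, 2), Pow(M, -1)))
Function('x')(l, G) = Mul(l, Add(-3, G)) (Function('x')(l, G) = Mul(Add(-3, G), l) = Mul(l, Add(-3, G)))
Mul(Mul(Function('x')(Pow(Add(-4, 1), 2), -2), Function('c')(5)), -10) = Mul(Mul(Mul(Pow(Add(-4, 1), 2), Add(-3, -2)), Mul(Rational(1, 2), Pow(5, -1))), -10) = Mul(Mul(Mul(Pow(-3, 2), -5), Mul(Rational(1, 2), Rational(1, 5))), -10) = Mul(Mul(Mul(9, -5), Rational(1, 10)), -10) = Mul(Mul(-45, Rational(1, 10)), -10) = Mul(Rational(-9, 2), -10) = 45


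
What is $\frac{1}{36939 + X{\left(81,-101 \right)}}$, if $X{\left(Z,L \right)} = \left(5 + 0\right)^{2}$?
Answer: $\frac{1}{36964} \approx 2.7053 \cdot 10^{-5}$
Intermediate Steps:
$X{\left(Z,L \right)} = 25$ ($X{\left(Z,L \right)} = 5^{2} = 25$)
$\frac{1}{36939 + X{\left(81,-101 \right)}} = \frac{1}{36939 + 25} = \frac{1}{36964}$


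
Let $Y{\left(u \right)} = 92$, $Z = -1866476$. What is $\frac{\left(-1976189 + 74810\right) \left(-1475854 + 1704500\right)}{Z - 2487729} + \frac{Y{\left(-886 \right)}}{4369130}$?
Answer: $\frac{189944738563370128}{1902408769165} \approx 99844.0$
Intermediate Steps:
$\frac{\left(-1976189 + 74810\right) \left(-1475854 + 1704500\right)}{Z - 2487729} + \frac{Y{\left(-886 \right)}}{4369130} = \frac{\left(-1976189 + 74810\right) \left(-1475854 + 1704500\right)}{-1866476 - 2487729} + \frac{92}{4369130} = \frac{\left(-1901379\right) 228646}{-4354205} + 92 \cdot \frac{1}{4369130} = \left(-434742702834\right) \left(- \frac{1}{4354205}\right) + \frac{46}{2184565} = \frac{434742702834}{4354205} + \frac{46}{2184565} = \frac{189944738563370128}{1902408769165}$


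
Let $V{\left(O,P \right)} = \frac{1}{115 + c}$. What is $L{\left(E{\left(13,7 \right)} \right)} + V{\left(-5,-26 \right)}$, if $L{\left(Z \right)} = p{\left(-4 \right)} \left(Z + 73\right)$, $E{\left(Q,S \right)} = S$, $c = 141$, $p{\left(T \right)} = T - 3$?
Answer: $- \frac{143359}{256} \approx -560.0$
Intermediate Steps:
$p{\left(T \right)} = -3 + T$ ($p{\left(T \right)} = T - 3 = -3 + T$)
$V{\left(O,P \right)} = \frac{1}{256}$ ($V{\left(O,P \right)} = \frac{1}{115 + 141} = \frac{1}{256}$)
$L{\left(Z \right)} = -511 - 7 Z$ ($L{\left(Z \right)} = \left(-3 - 4\right) \left(Z + 73\right) = - 7 \left(73 + Z\right) = -511 - 7 Z$)
$L{\left(E{\left(13,7 \right)} \right)} + V{\left(-5,-26 \right)} = \left(-511 - 49\right) + \frac{1}{256} = -560 + \frac{1}{256} = - \frac{143359}{256}$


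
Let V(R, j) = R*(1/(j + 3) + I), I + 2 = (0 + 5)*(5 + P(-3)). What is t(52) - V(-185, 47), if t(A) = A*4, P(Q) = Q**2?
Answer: 127917/10 ≈ 12792.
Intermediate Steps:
I = 68 (I = -2 + (0 + 5)*(5 + (-3)**2) = -2 + 5*(5 + 9) = -2 + 5*14 = -2 + 70 = 68)
V(R, j) = R*(68 + 1/(3 + j)) (V(R, j) = R*(1/(j + 3) + 68) = R*(1/(3 + j) + 68) = R*(68 + 1/(3 + j)))
t(A) = 4*A
t(52) - V(-185, 47) = 4*52 - (-185)*(205 + 68*47)/(3 + 47) = 208 - (-185)*(205 + 3196)/50 = 208 - (-185)*3401/50 = 208 - 1*(-125837/10) = 208 + 125837/10 = 127917/10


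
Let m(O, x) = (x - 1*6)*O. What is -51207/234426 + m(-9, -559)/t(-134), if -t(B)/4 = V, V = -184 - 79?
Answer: 189697741/41102692 ≈ 4.6152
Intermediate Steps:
V = -263
m(O, x) = O*(-6 + x) (m(O, x) = (x - 6)*O = (-6 + x)*O = O*(-6 + x))
t(B) = 1052 (t(B) = -4*(-263) = 1052)
-51207/234426 + m(-9, -559)/t(-134) = -51207/234426 - 9*(-6 - 559)/1052 = -51207*1/234426 - 9*(-565)*(1/1052) = -17069/78142 + 5085*(1/1052) = -17069/78142 + 5085/1052 = 189697741/41102692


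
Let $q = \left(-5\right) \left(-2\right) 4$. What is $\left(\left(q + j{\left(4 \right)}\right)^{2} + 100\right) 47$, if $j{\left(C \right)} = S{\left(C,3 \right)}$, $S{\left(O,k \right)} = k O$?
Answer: $131788$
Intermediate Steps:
$S{\left(O,k \right)} = O k$
$j{\left(C \right)} = 3 C$ ($j{\left(C \right)} = C 3 = 3 C$)
$q = 40$ ($q = 10 \cdot 4 = 40$)
$\left(\left(q + j{\left(4 \right)}\right)^{2} + 100\right) 47 = \left(\left(40 + 3 \cdot 4\right)^{2} + 100\right) 47 = \left(\left(40 + 12\right)^{2} + 100\right) 47 = \left(52^{2} + 100\right) 47 = \left(2704 + 100\right) 47 = 2804 \cdot 47 = 131788$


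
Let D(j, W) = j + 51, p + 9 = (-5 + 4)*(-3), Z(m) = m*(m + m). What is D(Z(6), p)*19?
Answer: 2337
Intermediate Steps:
Z(m) = 2*m**2 (Z(m) = m*(2*m) = 2*m**2)
p = -6 (p = -9 + (-5 + 4)*(-3) = -9 - 1*(-3) = -9 + 3 = -6)
D(j, W) = 51 + j
D(Z(6), p)*19 = (51 + 2*6**2)*19 = (51 + 2*36)*19 = (51 + 72)*19 = 123*19 = 2337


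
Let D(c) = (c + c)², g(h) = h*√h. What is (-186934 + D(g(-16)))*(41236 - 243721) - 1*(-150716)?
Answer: 41168995946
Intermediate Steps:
g(h) = h^(3/2)
D(c) = 4*c² (D(c) = (2*c)² = 4*c²)
(-186934 + D(g(-16)))*(41236 - 243721) - 1*(-150716) = (-186934 + 4*((-16)^(3/2))²)*(41236 - 243721) - 1*(-150716) = (-186934 + 4*(-64*I)²)*(-202485) + 150716 = (-186934 + 4*(-4096))*(-202485) + 150716 = (-186934 - 16384)*(-202485) + 150716 = -203318*(-202485) + 150716 = 41168845230 + 150716 = 41168995946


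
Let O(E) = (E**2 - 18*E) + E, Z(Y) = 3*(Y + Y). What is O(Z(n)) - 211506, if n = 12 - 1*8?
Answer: -211338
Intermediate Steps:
n = 4 (n = 12 - 8 = 4)
Z(Y) = 6*Y (Z(Y) = 3*(2*Y) = 6*Y)
O(E) = E**2 - 17*E
O(Z(n)) - 211506 = (6*4)*(-17 + 6*4) - 211506 = 24*(-17 + 24) - 211506 = 24*7 - 211506 = 168 - 211506 = -211338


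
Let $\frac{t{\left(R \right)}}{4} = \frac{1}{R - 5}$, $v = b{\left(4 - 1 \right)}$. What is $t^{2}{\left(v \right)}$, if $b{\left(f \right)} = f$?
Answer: $4$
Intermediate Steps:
$v = 3$ ($v = 4 - 1 = 3$)
$t{\left(R \right)} = \frac{4}{-5 + R}$ ($t{\left(R \right)} = \frac{4}{R - 5} = \frac{4}{-5 + R}$)
$t^{2}{\left(v \right)} = \left(\frac{4}{-5 + 3}\right)^{2} = \left(\frac{4}{-2}\right)^{2} = \left(4 \left(- \frac{1}{2}\right)\right)^{2} = \left(-2\right)^{2} = 4$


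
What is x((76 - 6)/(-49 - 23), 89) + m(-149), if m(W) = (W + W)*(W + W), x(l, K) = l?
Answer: 3196909/36 ≈ 88803.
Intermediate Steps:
m(W) = 4*W² (m(W) = (2*W)*(2*W) = 4*W²)
x((76 - 6)/(-49 - 23), 89) + m(-149) = (76 - 6)/(-49 - 23) + 4*(-149)² = 70/(-72) + 4*22201 = 70*(-1/72) + 88804 = -35/36 + 88804 = 3196909/36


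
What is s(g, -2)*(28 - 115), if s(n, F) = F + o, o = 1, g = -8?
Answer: 87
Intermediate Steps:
s(n, F) = 1 + F (s(n, F) = F + 1 = 1 + F)
s(g, -2)*(28 - 115) = (1 - 2)*(28 - 115) = -1*(-87) = 87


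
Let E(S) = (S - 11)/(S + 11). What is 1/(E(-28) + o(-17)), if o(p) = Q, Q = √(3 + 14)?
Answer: -663/3392 + 289*√17/3392 ≈ 0.15583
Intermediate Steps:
Q = √17 ≈ 4.1231
o(p) = √17
E(S) = (-11 + S)/(11 + S)
1/(E(-28) + o(-17)) = 1/((-11 - 28)/(11 - 28) + √17) = 1/(-39/(-17) + √17) = 1/(-1/17*(-39) + √17) = 1/(39/17 + √17)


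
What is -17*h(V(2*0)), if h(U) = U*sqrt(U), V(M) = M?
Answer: 0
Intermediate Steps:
h(U) = U**(3/2)
-17*h(V(2*0)) = -17*(2*0)**(3/2) = -17*0**(3/2) = -17*0 = 0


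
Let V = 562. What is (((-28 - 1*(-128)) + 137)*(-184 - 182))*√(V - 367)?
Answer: -86742*√195 ≈ -1.2113e+6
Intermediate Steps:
(((-28 - 1*(-128)) + 137)*(-184 - 182))*√(V - 367) = (((-28 - 1*(-128)) + 137)*(-184 - 182))*√(562 - 367) = (((-28 + 128) + 137)*(-366))*√195 = ((100 + 137)*(-366))*√195 = (237*(-366))*√195 = -86742*√195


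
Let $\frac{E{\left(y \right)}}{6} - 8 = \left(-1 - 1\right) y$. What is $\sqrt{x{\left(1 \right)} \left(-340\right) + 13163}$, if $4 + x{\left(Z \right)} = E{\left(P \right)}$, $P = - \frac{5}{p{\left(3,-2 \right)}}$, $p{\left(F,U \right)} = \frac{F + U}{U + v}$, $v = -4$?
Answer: $\sqrt{120603} \approx 347.28$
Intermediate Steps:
$p{\left(F,U \right)} = \frac{F + U}{-4 + U}$ ($p{\left(F,U \right)} = \frac{F + U}{U - 4} = \frac{F + U}{-4 + U}$)
$P = 30$ ($P = - \frac{5}{\frac{1}{-4 - 2} \left(3 - 2\right)} = - \frac{5}{\frac{1}{-6} \cdot 1} = - \frac{5}{\left(- \frac{1}{6}\right) 1} = - \frac{5}{- \frac{1}{6}} = \left(-5\right) \left(-6\right) = 30$)
$E{\left(y \right)} = 48 - 12 y$ ($E{\left(y \right)} = 48 + 6 \left(-1 - 1\right) y = 48 + 6 \left(- 2 y\right) = 48 - 12 y$)
$x{\left(Z \right)} = -316$ ($x{\left(Z \right)} = -4 + \left(48 - 360\right) = -4 - 312 = -316$)
$\sqrt{x{\left(1 \right)} \left(-340\right) + 13163} = \sqrt{\left(-316\right) \left(-340\right) + 13163} = \sqrt{107440 + 13163} = \sqrt{120603}$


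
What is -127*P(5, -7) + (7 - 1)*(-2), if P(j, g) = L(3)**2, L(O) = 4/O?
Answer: -2140/9 ≈ -237.78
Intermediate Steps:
P(j, g) = 16/9 (P(j, g) = (4/3)**2 = 16/9)
-127*P(5, -7) + (7 - 1)*(-2) = -127*16/9 + (7 - 1)*(-2) = -2032/9 + 6*(-2) = -2032/9 - 12 = -2140/9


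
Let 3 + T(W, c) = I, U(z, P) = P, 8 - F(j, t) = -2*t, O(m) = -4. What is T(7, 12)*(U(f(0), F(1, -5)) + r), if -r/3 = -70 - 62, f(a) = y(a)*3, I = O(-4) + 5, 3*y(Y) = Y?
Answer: -788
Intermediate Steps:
y(Y) = Y/3
F(j, t) = 8 + 2*t (F(j, t) = 8 - (-2)*t = 8 + 2*t)
I = 1 (I = -4 + 5 = 1)
f(a) = a (f(a) = (a/3)*3 = a)
r = 396 (r = -3*(-70 - 62) = -3*(-132) = 396)
T(W, c) = -2 (T(W, c) = -3 + 1 = -2)
T(7, 12)*(U(f(0), F(1, -5)) + r) = -2*((8 + 2*(-5)) + 396) = -2*((8 - 10) + 396) = -2*(-2 + 396) = -2*394 = -788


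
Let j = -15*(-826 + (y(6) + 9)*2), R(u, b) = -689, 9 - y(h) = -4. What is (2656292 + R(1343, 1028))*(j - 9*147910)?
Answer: -3503961934380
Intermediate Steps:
y(h) = 13 (y(h) = 9 - 1*(-4) = 9 + 4 = 13)
j = 11730 (j = -15*(-826 + (13 + 9)*2) = -15*(-826 + 22*2) = -15*(-826 + 44) = -15*(-782) = 11730)
(2656292 + R(1343, 1028))*(j - 9*147910) = (2656292 - 689)*(11730 - 9*147910) = 2655603*(11730 - 1331190) = 2655603*(-1319460) = -3503961934380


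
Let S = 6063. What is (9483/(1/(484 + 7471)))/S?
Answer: 584785/47 ≈ 12442.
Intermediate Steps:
(9483/(1/(484 + 7471)))/S = (9483/(1/(484 + 7471)))/6063 = (9483/(1/7955))*(1/6063) = (9483*7955)*(1/6063) = 75437265*(1/6063) = 584785/47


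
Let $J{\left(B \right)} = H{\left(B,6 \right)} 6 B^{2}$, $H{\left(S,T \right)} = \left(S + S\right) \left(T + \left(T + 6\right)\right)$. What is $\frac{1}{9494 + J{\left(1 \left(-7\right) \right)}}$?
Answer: $- \frac{1}{64594} \approx -1.5481 \cdot 10^{-5}$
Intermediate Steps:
$H{\left(S,T \right)} = 2 S \left(6 + 2 T\right)$ ($H{\left(S,T \right)} = 2 S \left(T + \left(6 + T\right)\right) = 2 S \left(6 + 2 T\right)$)
$J{\left(B \right)} = 216 B^{3}$ ($J{\left(B \right)} = 4 B \left(3 + 6\right) 6 B^{2} = 4 B 9 \cdot 6 B^{2} = 36 B 6 B^{2} = 216 B B^{2} = 216 B^{3}$)
$\frac{1}{9494 + J{\left(1 \left(-7\right) \right)}} = \frac{1}{9494 + 216 \left(1 \left(-7\right)\right)^{3}} = \frac{1}{9494 + 216 \left(-7\right)^{3}} = \frac{1}{9494 + 216 \left(-343\right)} = \frac{1}{9494 - 74088} = \frac{1}{-64594} = - \frac{1}{64594}$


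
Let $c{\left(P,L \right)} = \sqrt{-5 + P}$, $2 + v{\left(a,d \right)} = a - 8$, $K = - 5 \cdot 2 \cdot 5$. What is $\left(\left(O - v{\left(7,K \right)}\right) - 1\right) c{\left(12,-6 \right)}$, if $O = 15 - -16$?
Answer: $33 \sqrt{7} \approx 87.31$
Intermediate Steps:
$K = -50$ ($K = \left(-5\right) 10 = -50$)
$O = 31$ ($O = 15 + 16 = 31$)
$v{\left(a,d \right)} = -10 + a$ ($v{\left(a,d \right)} = -2 + \left(a - 8\right) = -2 + \left(-8 + a\right) = -10 + a$)
$\left(\left(O - v{\left(7,K \right)}\right) - 1\right) c{\left(12,-6 \right)} = \left(\left(31 - \left(-10 + 7\right)\right) - 1\right) \sqrt{-5 + 12} = \left(\left(31 - -3\right) - 1\right) \sqrt{7} = \left(\left(31 + 3\right) - 1\right) \sqrt{7} = \left(34 - 1\right) \sqrt{7} = 33 \sqrt{7}$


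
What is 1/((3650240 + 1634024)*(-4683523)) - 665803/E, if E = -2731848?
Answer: 514935618518023499/2112825925352482158 ≈ 0.24372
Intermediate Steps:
1/((3650240 + 1634024)*(-4683523)) - 665803/E = 1/((3650240 + 1634024)*(-4683523)) - 665803/(-2731848) = -1/4683523/5284264 - 665803*(-1/2731848) = (1/5284264)*(-1/4683523) + 665803/2731848 = -1/24748971982072 + 665803/2731848 = 514935618518023499/2112825925352482158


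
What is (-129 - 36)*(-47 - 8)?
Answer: 9075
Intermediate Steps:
(-129 - 36)*(-47 - 8) = -165*(-55) = 9075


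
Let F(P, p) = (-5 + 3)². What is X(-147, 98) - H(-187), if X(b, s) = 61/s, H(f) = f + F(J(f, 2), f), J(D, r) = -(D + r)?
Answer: 17995/98 ≈ 183.62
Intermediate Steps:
J(D, r) = -D - r
F(P, p) = 4 (F(P, p) = (-2)² = 4)
H(f) = 4 + f (H(f) = f + 4 = 4 + f)
X(-147, 98) - H(-187) = 61/98 - (4 - 187) = 61*(1/98) - 1*(-183) = 61/98 + 183 = 17995/98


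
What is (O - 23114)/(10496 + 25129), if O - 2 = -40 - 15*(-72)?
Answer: -22072/35625 ≈ -0.61957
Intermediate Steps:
O = 1042 (O = 2 + (-40 - 15*(-72)) = 2 + (-40 + 1080) = 2 + 1040 = 1042)
(O - 23114)/(10496 + 25129) = (1042 - 23114)/(10496 + 25129) = -22072/35625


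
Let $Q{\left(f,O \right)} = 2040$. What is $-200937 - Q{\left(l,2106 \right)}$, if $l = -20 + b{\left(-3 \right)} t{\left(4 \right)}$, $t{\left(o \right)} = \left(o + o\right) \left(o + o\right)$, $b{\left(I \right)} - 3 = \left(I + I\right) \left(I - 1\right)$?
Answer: $-202977$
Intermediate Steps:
$b{\left(I \right)} = 3 + 2 I \left(-1 + I\right)$ ($b{\left(I \right)} = 3 + \left(I + I\right) \left(I - 1\right) = 3 + 2 I \left(-1 + I\right)$)
$t{\left(o \right)} = 4 o^{2}$ ($t{\left(o \right)} = 2 o 2 o = 4 o^{2}$)
$l = 1708$ ($l = -20 + \left(3 - -6 + 2 \left(-3\right)^{2}\right) 4 \cdot 4^{2} = -20 + \left(3 + 6 + 2 \cdot 9\right) 4 \cdot 16 = -20 + \left(3 + 6 + 18\right) 64 = -20 + 27 \cdot 64 = -20 + 1728 = 1708$)
$-200937 - Q{\left(l,2106 \right)} = -200937 - 2040 = -202977$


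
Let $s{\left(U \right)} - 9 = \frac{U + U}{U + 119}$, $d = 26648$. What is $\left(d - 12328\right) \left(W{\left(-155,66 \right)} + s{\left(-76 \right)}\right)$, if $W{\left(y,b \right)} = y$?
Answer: $- \frac{92077600}{43} \approx -2.1413 \cdot 10^{6}$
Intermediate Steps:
$s{\left(U \right)} = 9 + \frac{2 U}{119 + U}$ ($s{\left(U \right)} = 9 + \frac{U + U}{U + 119} = 9 + \frac{2 U}{119 + U}$)
$\left(d - 12328\right) \left(W{\left(-155,66 \right)} + s{\left(-76 \right)}\right) = \left(26648 - 12328\right) \left(-155 + \frac{1071 + 11 \left(-76\right)}{119 - 76}\right) = 14320 \left(-155 + \frac{1071 - 836}{43}\right) = 14320 \left(-155 + \frac{1}{43} \cdot 235\right) = 14320 \left(-155 + \frac{235}{43}\right) = 14320 \left(- \frac{6430}{43}\right) = - \frac{92077600}{43}$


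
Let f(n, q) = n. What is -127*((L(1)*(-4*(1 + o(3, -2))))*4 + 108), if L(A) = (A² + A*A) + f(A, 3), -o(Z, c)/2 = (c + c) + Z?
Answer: 4572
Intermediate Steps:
o(Z, c) = -4*c - 2*Z (o(Z, c) = -2*((c + c) + Z) = -2*(2*c + Z) = -2*(Z + 2*c) = -4*c - 2*Z)
L(A) = A + 2*A² (L(A) = (A² + A*A) + A = (A² + A²) + A = 2*A² + A = A + 2*A²)
-127*((L(1)*(-4*(1 + o(3, -2))))*4 + 108) = -127*(((1*(1 + 2*1))*(-4*(1 + (-4*(-2) - 2*3))))*4 + 108) = -127*(((1*(1 + 2))*(-4*(1 + (8 - 6))))*4 + 108) = -127*(((1*3)*(-4*(1 + 2)))*4 + 108) = -127*((3*(-4*3))*4 + 108) = -127*((3*(-12))*4 + 108) = -127*(-36*4 + 108) = -127*(-144 + 108) = -127*(-36) = 4572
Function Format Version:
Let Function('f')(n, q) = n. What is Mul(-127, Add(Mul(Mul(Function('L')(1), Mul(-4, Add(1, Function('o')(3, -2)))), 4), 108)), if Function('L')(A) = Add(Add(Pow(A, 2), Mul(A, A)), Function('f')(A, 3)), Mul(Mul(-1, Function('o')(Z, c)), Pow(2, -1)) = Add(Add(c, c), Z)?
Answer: 4572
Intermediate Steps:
Function('o')(Z, c) = Add(Mul(-4, c), Mul(-2, Z)) (Function('o')(Z, c) = Mul(-2, Add(Add(c, c), Z)) = Mul(-2, Add(Mul(2, c), Z)) = Mul(-2, Add(Z, Mul(2, c))) = Add(Mul(-4, c), Mul(-2, Z)))
Function('L')(A) = Add(A, Mul(2, Pow(A, 2))) (Function('L')(A) = Add(Add(Pow(A, 2), Mul(A, A)), A) = Add(Add(Pow(A, 2), Pow(A, 2)), A) = Add(Mul(2, Pow(A, 2)), A) = Add(A, Mul(2, Pow(A, 2))))
Mul(-127, Add(Mul(Mul(Function('L')(1), Mul(-4, Add(1, Function('o')(3, -2)))), 4), 108)) = Mul(-127, Add(Mul(Mul(Mul(1, Add(1, Mul(2, 1))), Mul(-4, Add(1, Add(Mul(-4, -2), Mul(-2, 3))))), 4), 108)) = Mul(-127, Add(Mul(Mul(Mul(1, Add(1, 2)), Mul(-4, Add(1, Add(8, -6)))), 4), 108)) = Mul(-127, Add(Mul(Mul(Mul(1, 3), Mul(-4, Add(1, 2))), 4), 108)) = Mul(-127, Add(Mul(Mul(3, Mul(-4, 3)), 4), 108)) = Mul(-127, Add(Mul(Mul(3, -12), 4), 108)) = Mul(-127, Add(Mul(-36, 4), 108)) = Mul(-127, Add(-144, 108)) = Mul(-127, -36) = 4572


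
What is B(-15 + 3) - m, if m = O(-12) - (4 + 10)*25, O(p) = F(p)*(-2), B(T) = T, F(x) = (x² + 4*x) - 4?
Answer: 522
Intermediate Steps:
F(x) = -4 + x² + 4*x
O(p) = 8 - 8*p - 2*p² (O(p) = (-4 + p² + 4*p)*(-2) = 8 - 8*p - 2*p²)
m = -534 (m = (8 - 8*(-12) - 2*(-12)²) - (4 + 10)*25 = (8 + 96 - 2*144) - 14*25 = (8 + 96 - 288) - 1*350 = -184 - 350 = -534)
B(-15 + 3) - m = (-15 + 3) - 1*(-534) = -12 + 534 = 522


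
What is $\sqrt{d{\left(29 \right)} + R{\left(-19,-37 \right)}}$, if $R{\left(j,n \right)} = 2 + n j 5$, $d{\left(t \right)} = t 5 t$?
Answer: $3 \sqrt{858} \approx 87.875$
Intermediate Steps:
$d{\left(t \right)} = 5 t^{2}$ ($d{\left(t \right)} = 5 t t = 5 t^{2}$)
$R{\left(j,n \right)} = 2 + 5 j n$ ($R{\left(j,n \right)} = 2 + j n 5 = 2 + 5 j n$)
$\sqrt{d{\left(29 \right)} + R{\left(-19,-37 \right)}} = \sqrt{5 \cdot 29^{2} + \left(2 + 5 \left(-19\right) \left(-37\right)\right)} = \sqrt{5 \cdot 841 + \left(2 + 3515\right)} = \sqrt{4205 + 3517} = \sqrt{7722} = 3 \sqrt{858}$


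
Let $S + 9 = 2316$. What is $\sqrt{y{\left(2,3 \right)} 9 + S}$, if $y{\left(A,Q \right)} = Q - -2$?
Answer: $28 \sqrt{3} \approx 48.497$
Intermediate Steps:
$S = 2307$ ($S = -9 + 2316 = 2307$)
$y{\left(A,Q \right)} = 2 + Q$ ($y{\left(A,Q \right)} = Q + 2 = 2 + Q$)
$\sqrt{y{\left(2,3 \right)} 9 + S} = \sqrt{\left(2 + 3\right) 9 + 2307} = \sqrt{5 \cdot 9 + 2307} = \sqrt{45 + 2307} = \sqrt{2352} = 28 \sqrt{3}$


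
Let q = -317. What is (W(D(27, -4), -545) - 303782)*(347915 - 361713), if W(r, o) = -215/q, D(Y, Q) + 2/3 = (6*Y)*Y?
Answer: 1328729172842/317 ≈ 4.1916e+9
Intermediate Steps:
D(Y, Q) = -⅔ + 6*Y² (D(Y, Q) = -⅔ + (6*Y)*Y = -⅔ + 6*Y²)
W(r, o) = 215/317 (W(r, o) = -215/(-317) = -215*(-1/317) = 215/317)
(W(D(27, -4), -545) - 303782)*(347915 - 361713) = (215/317 - 303782)*(347915 - 361713) = -96298679/317*(-13798) = 1328729172842/317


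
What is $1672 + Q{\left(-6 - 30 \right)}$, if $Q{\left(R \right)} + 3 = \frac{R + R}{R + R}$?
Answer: $1670$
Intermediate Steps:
$Q{\left(R \right)} = -2$ ($Q{\left(R \right)} = -3 + \frac{R + R}{R + R} = -3 + \frac{2 R}{2 R} = -3 + 2 R \frac{1}{2 R} = -3 + 1 = -2$)
$1672 + Q{\left(-6 - 30 \right)} = 1672 - 2 = 1670$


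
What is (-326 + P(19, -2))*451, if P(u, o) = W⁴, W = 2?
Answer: -139810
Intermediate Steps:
P(u, o) = 16 (P(u, o) = 2⁴ = 16)
(-326 + P(19, -2))*451 = (-326 + 16)*451 = -310*451 = -139810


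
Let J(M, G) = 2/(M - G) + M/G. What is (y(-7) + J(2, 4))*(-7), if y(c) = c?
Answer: 105/2 ≈ 52.500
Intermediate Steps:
(y(-7) + J(2, 4))*(-7) = (-7 + (-1*2² - 2*4 + 4*2)/(4*(4 - 1*2)))*(-7) = (-7 + (-1*4 - 8 + 8)/(4*(4 - 2)))*(-7) = (-7 + (¼)*(-4 - 8 + 8)/2)*(-7) = (-7 + (¼)*(½)*(-4))*(-7) = (-7 - ½)*(-7) = -15/2*(-7) = 105/2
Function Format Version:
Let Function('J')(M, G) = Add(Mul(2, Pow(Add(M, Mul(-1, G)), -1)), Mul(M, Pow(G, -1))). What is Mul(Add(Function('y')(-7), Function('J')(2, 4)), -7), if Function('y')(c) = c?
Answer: Rational(105, 2) ≈ 52.500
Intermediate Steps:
Mul(Add(Function('y')(-7), Function('J')(2, 4)), -7) = Mul(Add(-7, Mul(Pow(4, -1), Pow(Add(4, Mul(-1, 2)), -1), Add(Mul(-1, Pow(2, 2)), Mul(-2, 4), Mul(4, 2)))), -7) = Mul(Add(-7, Mul(Rational(1, 4), Pow(Add(4, -2), -1), Add(Mul(-1, 4), -8, 8))), -7) = Mul(Add(-7, Mul(Rational(1, 4), Pow(2, -1), Add(-4, -8, 8))), -7) = Mul(Add(-7, Mul(Rational(1, 4), Rational(1, 2), -4)), -7) = Mul(Add(-7, Rational(-1, 2)), -7) = Mul(Rational(-15, 2), -7) = Rational(105, 2)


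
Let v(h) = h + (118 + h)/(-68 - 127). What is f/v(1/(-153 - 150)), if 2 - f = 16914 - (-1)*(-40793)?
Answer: -128273535/3268 ≈ -39251.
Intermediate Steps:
v(h) = -118/195 + 194*h/195 (v(h) = h + (118 + h)/(-195) = h + (118 + h)*(-1/195) = h + (-118/195 - h/195) = -118/195 + 194*h/195)
f = 23881 (f = 2 - (16914 - (-1)*(-40793)) = 2 - (16914 - 1*40793) = 2 - (16914 - 40793) = 2 - 1*(-23879) = 2 + 23879 = 23881)
f/v(1/(-153 - 150)) = 23881/(-118/195 + 194/(195*(-153 - 150))) = 23881/(-118/195 + (194/195)/(-303)) = 23881/(-118/195 + (194/195)*(-1/303)) = 23881/(-118/195 - 194/59085) = 23881/(-35948/59085) = 23881*(-59085/35948) = -128273535/3268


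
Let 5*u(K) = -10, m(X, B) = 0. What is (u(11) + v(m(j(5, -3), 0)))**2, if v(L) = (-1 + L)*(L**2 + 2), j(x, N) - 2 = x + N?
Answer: 16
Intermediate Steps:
j(x, N) = 2 + N + x (j(x, N) = 2 + (x + N) = 2 + (N + x) = 2 + N + x)
u(K) = -2 (u(K) = (1/5)*(-10) = -2)
v(L) = (-1 + L)*(2 + L**2)
(u(11) + v(m(j(5, -3), 0)))**2 = (-2 + (-2 + 0**3 - 1*0**2 + 2*0))**2 = (-2 + (-2 + 0 - 1*0 + 0))**2 = (-2 + (-2 + 0 + 0 + 0))**2 = (-2 - 2)**2 = (-4)**2 = 16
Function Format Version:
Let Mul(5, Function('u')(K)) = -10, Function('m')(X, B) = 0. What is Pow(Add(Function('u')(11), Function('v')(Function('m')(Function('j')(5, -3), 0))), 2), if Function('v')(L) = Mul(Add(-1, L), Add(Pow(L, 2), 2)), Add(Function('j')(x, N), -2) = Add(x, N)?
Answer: 16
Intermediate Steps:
Function('j')(x, N) = Add(2, N, x) (Function('j')(x, N) = Add(2, Add(x, N)) = Add(2, Add(N, x)) = Add(2, N, x))
Function('u')(K) = -2 (Function('u')(K) = Mul(Rational(1, 5), -10) = -2)
Function('v')(L) = Mul(Add(-1, L), Add(2, Pow(L, 2)))
Pow(Add(Function('u')(11), Function('v')(Function('m')(Function('j')(5, -3), 0))), 2) = Pow(Add(-2, Add(-2, Pow(0, 3), Mul(-1, Pow(0, 2)), Mul(2, 0))), 2) = Pow(Add(-2, Add(-2, 0, Mul(-1, 0), 0)), 2) = Pow(Add(-2, Add(-2, 0, 0, 0)), 2) = Pow(Add(-2, -2), 2) = Pow(-4, 2) = 16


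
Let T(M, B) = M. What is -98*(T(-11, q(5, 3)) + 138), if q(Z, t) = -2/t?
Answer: -12446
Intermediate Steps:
-98*(T(-11, q(5, 3)) + 138) = -98*(-11 + 138) = -98*127 = -12446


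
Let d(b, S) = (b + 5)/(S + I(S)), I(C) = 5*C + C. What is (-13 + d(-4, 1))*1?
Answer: -90/7 ≈ -12.857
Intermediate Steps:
I(C) = 6*C
d(b, S) = (5 + b)/(7*S) (d(b, S) = (b + 5)/(S + 6*S) = (5 + b)/((7*S)) = (5 + b)*(1/(7*S)) = (5 + b)/(7*S))
(-13 + d(-4, 1))*1 = (-13 + (1/7)*(5 - 4)/1)*1 = (-13 + (1/7)*1*1)*1 = (-13 + 1/7)*1 = -90/7*1 = -90/7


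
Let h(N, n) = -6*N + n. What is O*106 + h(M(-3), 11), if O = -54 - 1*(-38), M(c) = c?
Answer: -1667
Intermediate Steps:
h(N, n) = n - 6*N
O = -16 (O = -54 + 38 = -16)
O*106 + h(M(-3), 11) = -16*106 + (11 - 6*(-3)) = -1696 + (11 + 18) = -1696 + 29 = -1667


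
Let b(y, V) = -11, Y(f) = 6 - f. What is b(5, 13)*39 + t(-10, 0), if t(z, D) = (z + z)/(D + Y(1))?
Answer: -433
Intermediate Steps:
t(z, D) = 2*z/(5 + D) (t(z, D) = (z + z)/(D + (6 - 1*1)) = (2*z)/(D + (6 - 1)) = (2*z)/(D + 5) = (2*z)/(5 + D) = 2*z/(5 + D))
b(5, 13)*39 + t(-10, 0) = -11*39 + 2*(-10)/(5 + 0) = -429 + 2*(-10)/5 = -429 + 2*(-10)*(⅕) = -429 - 4 = -433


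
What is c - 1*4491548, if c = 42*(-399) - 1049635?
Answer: -5557941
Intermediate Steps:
c = -1066393 (c = -16758 - 1049635 = -1066393)
c - 1*4491548 = -1066393 - 1*4491548 = -1066393 - 4491548 = -5557941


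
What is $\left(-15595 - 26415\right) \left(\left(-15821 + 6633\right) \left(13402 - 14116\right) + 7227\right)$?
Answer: $-275898952590$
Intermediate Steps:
$\left(-15595 - 26415\right) \left(\left(-15821 + 6633\right) \left(13402 - 14116\right) + 7227\right) = - 42010 \left(\left(-9188\right) \left(-714\right) + 7227\right) = - 42010 \left(6560232 + 7227\right) = \left(-42010\right) 6567459 = -275898952590$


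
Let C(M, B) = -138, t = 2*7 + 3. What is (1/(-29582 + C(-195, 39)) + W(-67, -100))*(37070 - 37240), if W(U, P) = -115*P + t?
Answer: -5818849063/2972 ≈ -1.9579e+6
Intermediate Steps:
t = 17 (t = 14 + 3 = 17)
W(U, P) = 17 - 115*P (W(U, P) = -115*P + 17 = 17 - 115*P)
(1/(-29582 + C(-195, 39)) + W(-67, -100))*(37070 - 37240) = (1/(-29582 - 138) + (17 - 115*(-100)))*(37070 - 37240) = (1/(-29720) + (17 + 11500))*(-170) = (-1/29720 + 11517)*(-170) = (342285239/29720)*(-170) = -5818849063/2972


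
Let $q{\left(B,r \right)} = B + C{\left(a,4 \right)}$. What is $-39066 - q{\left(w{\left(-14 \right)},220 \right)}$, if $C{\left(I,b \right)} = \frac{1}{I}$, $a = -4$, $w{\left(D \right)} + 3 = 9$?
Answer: $- \frac{156287}{4} \approx -39072.0$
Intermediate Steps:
$w{\left(D \right)} = 6$ ($w{\left(D \right)} = -3 + 9 = 6$)
$q{\left(B,r \right)} = - \frac{1}{4} + B$ ($q{\left(B,r \right)} = B + \frac{1}{-4} = B - \frac{1}{4} = - \frac{1}{4} + B$)
$-39066 - q{\left(w{\left(-14 \right)},220 \right)} = -39066 - \left(- \frac{1}{4} + 6\right) = -39066 - \frac{23}{4} = - \frac{156287}{4}$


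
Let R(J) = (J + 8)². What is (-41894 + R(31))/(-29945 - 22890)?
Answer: 40373/52835 ≈ 0.76413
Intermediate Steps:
R(J) = (8 + J)²
(-41894 + R(31))/(-29945 - 22890) = (-41894 + (8 + 31)²)/(-29945 - 22890) = (-41894 + 39²)/(-52835) = (-41894 + 1521)*(-1/52835) = -40373*(-1/52835) = 40373/52835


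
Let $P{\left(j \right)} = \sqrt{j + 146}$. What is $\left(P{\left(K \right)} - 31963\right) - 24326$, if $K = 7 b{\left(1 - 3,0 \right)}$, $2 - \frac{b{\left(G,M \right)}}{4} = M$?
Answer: $-56289 + \sqrt{202} \approx -56275.0$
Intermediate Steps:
$b{\left(G,M \right)} = 8 - 4 M$
$K = 56$ ($K = 7 \left(8 - 0\right) = 7 \left(8 + 0\right) = 7 \cdot 8 = 56$)
$P{\left(j \right)} = \sqrt{146 + j}$
$\left(P{\left(K \right)} - 31963\right) - 24326 = \left(\sqrt{146 + 56} - 31963\right) - 24326 = \left(\sqrt{202} - 31963\right) - 24326 = \left(-31963 + \sqrt{202}\right) - 24326 = -56289 + \sqrt{202}$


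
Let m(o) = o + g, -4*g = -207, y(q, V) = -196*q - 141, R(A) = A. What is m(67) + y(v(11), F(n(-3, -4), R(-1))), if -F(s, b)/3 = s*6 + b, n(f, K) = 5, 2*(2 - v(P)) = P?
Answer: 2655/4 ≈ 663.75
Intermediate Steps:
v(P) = 2 - P/2
F(s, b) = -18*s - 3*b (F(s, b) = -3*(s*6 + b) = -3*(6*s + b) = -3*(b + 6*s) = -18*s - 3*b)
y(q, V) = -141 - 196*q
g = 207/4 (g = -1/4*(-207) = 207/4 ≈ 51.750)
m(o) = 207/4 + o (m(o) = o + 207/4 = 207/4 + o)
m(67) + y(v(11), F(n(-3, -4), R(-1))) = (207/4 + 67) + (-141 - 196*(2 - 1/2*11)) = 475/4 + (-141 - 196*(2 - 11/2)) = 475/4 + (-141 - 196*(-7/2)) = 475/4 + (-141 + 686) = 475/4 + 545 = 2655/4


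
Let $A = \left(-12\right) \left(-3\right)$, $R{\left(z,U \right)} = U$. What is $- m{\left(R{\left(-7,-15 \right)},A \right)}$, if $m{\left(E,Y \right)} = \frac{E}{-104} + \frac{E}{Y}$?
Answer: $\frac{85}{312} \approx 0.27244$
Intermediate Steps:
$A = 36$
$m{\left(E,Y \right)} = - \frac{E}{104} + \frac{E}{Y}$ ($m{\left(E,Y \right)} = E \left(- \frac{1}{104}\right) + \frac{E}{Y} = - \frac{E}{104} + \frac{E}{Y}$)
$- m{\left(R{\left(-7,-15 \right)},A \right)} = - (\left(- \frac{1}{104}\right) \left(-15\right) - \frac{15}{36}) = - (\frac{15}{104} - \frac{5}{12}) = \left(-1\right) \left(- \frac{85}{312}\right) = \frac{85}{312}$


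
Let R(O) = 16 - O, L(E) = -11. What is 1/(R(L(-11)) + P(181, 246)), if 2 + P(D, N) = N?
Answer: 1/271 ≈ 0.0036900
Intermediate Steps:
P(D, N) = -2 + N
1/(R(L(-11)) + P(181, 246)) = 1/((16 - 1*(-11)) + (-2 + 246)) = 1/((16 + 11) + 244) = 1/(27 + 244) = 1/271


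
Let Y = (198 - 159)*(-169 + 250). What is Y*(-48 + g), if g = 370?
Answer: 1017198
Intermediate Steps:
Y = 3159 (Y = 39*81 = 3159)
Y*(-48 + g) = 3159*(-48 + 370) = 3159*322 = 1017198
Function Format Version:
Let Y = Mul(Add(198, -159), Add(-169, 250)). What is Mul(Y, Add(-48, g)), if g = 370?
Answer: 1017198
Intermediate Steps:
Y = 3159 (Y = Mul(39, 81) = 3159)
Mul(Y, Add(-48, g)) = Mul(3159, Add(-48, 370)) = Mul(3159, 322) = 1017198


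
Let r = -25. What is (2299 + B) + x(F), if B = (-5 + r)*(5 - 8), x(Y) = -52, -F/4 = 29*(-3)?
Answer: 2337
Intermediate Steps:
F = 348 (F = -116*(-3) = -4*(-87) = 348)
B = 90 (B = (-5 - 25)*(5 - 8) = -30*(-3) = 90)
(2299 + B) + x(F) = (2299 + 90) - 52 = 2389 - 52 = 2337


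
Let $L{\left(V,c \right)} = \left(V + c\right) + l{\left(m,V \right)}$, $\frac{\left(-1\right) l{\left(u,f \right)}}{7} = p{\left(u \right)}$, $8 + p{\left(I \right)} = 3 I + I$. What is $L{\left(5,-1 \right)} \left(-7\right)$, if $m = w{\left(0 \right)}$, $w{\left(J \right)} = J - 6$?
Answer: $-1596$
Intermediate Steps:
$w{\left(J \right)} = -6 + J$ ($w{\left(J \right)} = J - 6 = -6 + J$)
$m = -6$ ($m = -6 + 0 = -6$)
$p{\left(I \right)} = -8 + 4 I$ ($p{\left(I \right)} = -8 + \left(3 I + I\right) = -8 + 4 I$)
$l{\left(u,f \right)} = 56 - 28 u$ ($l{\left(u,f \right)} = - 7 \left(-8 + 4 u\right) = 56 - 28 u$)
$L{\left(V,c \right)} = 224 + V + c$ ($L{\left(V,c \right)} = \left(V + c\right) + \left(56 - -168\right) = \left(V + c\right) + \left(56 + 168\right) = \left(V + c\right) + 224 = 224 + V + c$)
$L{\left(5,-1 \right)} \left(-7\right) = \left(224 + 5 - 1\right) \left(-7\right) = 228 \left(-7\right) = -1596$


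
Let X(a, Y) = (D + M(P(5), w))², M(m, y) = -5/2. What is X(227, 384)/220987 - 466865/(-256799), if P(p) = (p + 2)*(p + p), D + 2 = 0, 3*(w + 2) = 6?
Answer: 412705183739/226996962452 ≈ 1.8181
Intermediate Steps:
w = 0 (w = -2 + (⅓)*6 = -2 + 2 = 0)
D = -2 (D = -2 + 0 = -2)
P(p) = 2*p*(2 + p) (P(p) = (2 + p)*(2*p) = 2*p*(2 + p))
M(m, y) = -5/2 (M(m, y) = -5*½ = -5/2)
X(a, Y) = 81/4 (X(a, Y) = (-2 - 5/2)² = (-9/2)² = 81/4)
X(227, 384)/220987 - 466865/(-256799) = (81/4)/220987 - 466865/(-256799) = (81/4)*(1/220987) - 466865*(-1/256799) = 81/883948 + 466865/256799 = 412705183739/226996962452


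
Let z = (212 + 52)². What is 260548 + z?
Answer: 330244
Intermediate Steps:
z = 69696 (z = 264² = 69696)
260548 + z = 260548 + 69696 = 330244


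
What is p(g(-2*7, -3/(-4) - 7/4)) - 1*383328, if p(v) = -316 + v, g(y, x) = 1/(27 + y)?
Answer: -4987371/13 ≈ -3.8364e+5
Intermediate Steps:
p(g(-2*7, -3/(-4) - 7/4)) - 1*383328 = (-316 + 1/(27 - 2*7)) - 1*383328 = (-316 + 1/(27 - 14)) - 383328 = (-316 + 1/13) - 383328 = -4107/13 - 383328 = -4987371/13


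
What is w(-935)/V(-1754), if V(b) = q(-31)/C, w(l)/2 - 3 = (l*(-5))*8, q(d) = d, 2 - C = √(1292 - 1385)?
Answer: -149612/31 + 74806*I*√93/31 ≈ -4826.2 + 23271.0*I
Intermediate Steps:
C = 2 - I*√93 (C = 2 - √(1292 - 1385) = 2 - √(-93) = 2 - I*√93 ≈ 2.0 - 9.6436*I)
w(l) = 6 - 80*l (w(l) = 6 + 2*((l*(-5))*8) = 6 + 2*(-5*l*8) = 6 + 2*(-40*l) = 6 - 80*l)
V(b) = -31/(2 - I*√93)
w(-935)/V(-1754) = (6 - 80*(-935))/(-62/97 - 31*I*√93/97) = (6 + 74800)/(-62/97 - 31*I*√93/97) = 74806/(-62/97 - 31*I*√93/97)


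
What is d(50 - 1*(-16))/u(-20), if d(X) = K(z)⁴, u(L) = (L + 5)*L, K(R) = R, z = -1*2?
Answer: 4/75 ≈ 0.053333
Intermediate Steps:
z = -2
u(L) = L*(5 + L) (u(L) = (5 + L)*L = L*(5 + L))
d(X) = 16 (d(X) = (-2)⁴ = 16)
d(50 - 1*(-16))/u(-20) = 16/((-20*(5 - 20))) = 16/((-20*(-15))) = 16/300 = 16*(1/300) = 4/75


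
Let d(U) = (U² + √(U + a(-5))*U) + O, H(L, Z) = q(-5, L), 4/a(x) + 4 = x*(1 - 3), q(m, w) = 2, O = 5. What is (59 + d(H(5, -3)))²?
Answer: 13904/3 + 544*√6/3 ≈ 5078.8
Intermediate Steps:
a(x) = 4/(-4 - 2*x) (a(x) = 4/(-4 + x*(1 - 3)) = 4/(-4 + x*(-2)) = 4/(-4 - 2*x))
H(L, Z) = 2
d(U) = 5 + U² + U*√(⅔ + U) (d(U) = (U² + √(U - 2/(2 - 5))*U) + 5 = (U² + √(U - 2/(-3))*U) + 5 = (U² + √(U - 2*(-⅓))*U) + 5 = (U² + √(U + ⅔)*U) + 5 = (U² + √(⅔ + U)*U) + 5 = (U² + U*√(⅔ + U)) + 5 = 5 + U² + U*√(⅔ + U))
(59 + d(H(5, -3)))² = (59 + (5 + 2² + (⅓)*2*√(6 + 9*2)))² = (59 + (5 + 4 + (⅓)*2*√(6 + 18)))² = (59 + (5 + 4 + (⅓)*2*√24))² = (59 + (5 + 4 + (⅓)*2*(2*√6)))² = (59 + (5 + 4 + 4*√6/3))² = (59 + (9 + 4*√6/3))² = (68 + 4*√6/3)²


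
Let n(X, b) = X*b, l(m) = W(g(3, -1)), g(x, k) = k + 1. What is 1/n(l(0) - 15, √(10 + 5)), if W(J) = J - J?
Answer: -√15/225 ≈ -0.017213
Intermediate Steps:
g(x, k) = 1 + k
W(J) = 0
l(m) = 0
1/n(l(0) - 15, √(10 + 5)) = 1/((0 - 15)*√(10 + 5)) = 1/(-15*√15) = -√15/225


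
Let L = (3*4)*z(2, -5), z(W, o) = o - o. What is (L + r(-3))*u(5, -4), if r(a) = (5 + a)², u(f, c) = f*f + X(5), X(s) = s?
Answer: 120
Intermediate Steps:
z(W, o) = 0
u(f, c) = 5 + f² (u(f, c) = f*f + 5 = f² + 5 = 5 + f²)
L = 0 (L = (3*4)*0 = 12*0 = 0)
(L + r(-3))*u(5, -4) = (0 + (5 - 3)²)*(5 + 5²) = (0 + 2²)*(5 + 25) = (0 + 4)*30 = 4*30 = 120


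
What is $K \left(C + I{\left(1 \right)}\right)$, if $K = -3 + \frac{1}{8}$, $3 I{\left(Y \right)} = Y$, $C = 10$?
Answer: $- \frac{713}{24} \approx -29.708$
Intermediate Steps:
$I{\left(Y \right)} = \frac{Y}{3}$
$K = - \frac{23}{8}$ ($K = -3 + \frac{1}{8} = - \frac{23}{8} \approx -2.875$)
$K \left(C + I{\left(1 \right)}\right) = - \frac{23 \left(10 + \frac{1}{3} \cdot 1\right)}{8} = - \frac{23 \left(10 + \frac{1}{3}\right)}{8} = \left(- \frac{23}{8}\right) \frac{31}{3} = - \frac{713}{24}$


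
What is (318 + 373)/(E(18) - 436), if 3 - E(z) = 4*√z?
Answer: -299203/187201 + 8292*√2/187201 ≈ -1.5357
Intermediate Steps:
E(z) = 3 - 4*√z
(318 + 373)/(E(18) - 436) = (318 + 373)/((3 - 12*√2) - 436) = 691/((3 - 12*√2) - 436) = 691/(-433 - 12*√2)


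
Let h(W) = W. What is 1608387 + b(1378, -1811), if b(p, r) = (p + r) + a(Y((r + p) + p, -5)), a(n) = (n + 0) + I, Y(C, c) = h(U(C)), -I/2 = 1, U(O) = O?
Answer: 1608897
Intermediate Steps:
I = -2 (I = -2*1 = -2)
Y(C, c) = C
a(n) = -2 + n (a(n) = (n + 0) - 2 = n - 2 = -2 + n)
b(p, r) = -2 + 2*r + 3*p (b(p, r) = (p + r) + (-2 + ((r + p) + p)) = (p + r) + (-2 + ((p + r) + p)) = (p + r) + (-2 + (r + 2*p)) = (p + r) + (-2 + r + 2*p) = -2 + 2*r + 3*p)
1608387 + b(1378, -1811) = 1608387 + (-2 + 2*(-1811) + 3*1378) = 1608387 + (-2 - 3622 + 4134) = 1608387 + 510 = 1608897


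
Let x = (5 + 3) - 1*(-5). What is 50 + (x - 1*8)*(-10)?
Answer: 0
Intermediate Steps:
x = 13 (x = 8 + 5 = 13)
50 + (x - 1*8)*(-10) = 50 + (13 - 1*8)*(-10) = 50 + (13 - 8)*(-10) = 50 + 5*(-10) = 50 - 50 = 0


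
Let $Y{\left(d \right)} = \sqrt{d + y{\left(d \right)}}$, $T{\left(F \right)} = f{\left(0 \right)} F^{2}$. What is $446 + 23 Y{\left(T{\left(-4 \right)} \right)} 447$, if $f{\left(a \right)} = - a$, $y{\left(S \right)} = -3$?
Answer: $446 + 10281 i \sqrt{3} \approx 446.0 + 17807.0 i$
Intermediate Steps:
$T{\left(F \right)} = 0$ ($T{\left(F \right)} = \left(-1\right) 0 F^{2} = 0 F^{2} = 0$)
$Y{\left(d \right)} = \sqrt{-3 + d}$ ($Y{\left(d \right)} = \sqrt{d - 3} = \sqrt{-3 + d}$)
$446 + 23 Y{\left(T{\left(-4 \right)} \right)} 447 = 446 + 23 \sqrt{-3 + 0} \cdot 447 = 446 + 23 \sqrt{-3} \cdot 447 = 446 + 23 i \sqrt{3} \cdot 447 = 446 + 10281 i \sqrt{3}$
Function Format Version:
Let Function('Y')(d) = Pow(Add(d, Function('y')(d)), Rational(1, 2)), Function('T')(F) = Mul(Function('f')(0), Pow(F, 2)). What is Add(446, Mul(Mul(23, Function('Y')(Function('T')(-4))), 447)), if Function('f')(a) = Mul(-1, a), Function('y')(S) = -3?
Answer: Add(446, Mul(10281, I, Pow(3, Rational(1, 2)))) ≈ Add(446.00, Mul(17807., I))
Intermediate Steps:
Function('T')(F) = 0 (Function('T')(F) = Mul(Mul(-1, 0), Pow(F, 2)) = Mul(0, Pow(F, 2)) = 0)
Function('Y')(d) = Pow(Add(-3, d), Rational(1, 2)) (Function('Y')(d) = Pow(Add(d, -3), Rational(1, 2)) = Pow(Add(-3, d), Rational(1, 2)))
Add(446, Mul(Mul(23, Function('Y')(Function('T')(-4))), 447)) = Add(446, Mul(Mul(23, Pow(Add(-3, 0), Rational(1, 2))), 447)) = Add(446, Mul(Mul(23, Pow(-3, Rational(1, 2))), 447)) = Add(446, Mul(Mul(23, Mul(I, Pow(3, Rational(1, 2)))), 447)) = Add(446, Mul(Mul(23, I, Pow(3, Rational(1, 2))), 447)) = Add(446, Mul(10281, I, Pow(3, Rational(1, 2))))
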